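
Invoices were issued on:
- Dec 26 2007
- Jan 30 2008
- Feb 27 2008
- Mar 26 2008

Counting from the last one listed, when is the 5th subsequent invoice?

Aug 27 2008

Every date is a Wednesday; gaps 35, 28, 28 days.
Each is the last Wednesday of its month (at least one falls on the 29th or later, ruling out '4th Wednesday').
Last Wednesday of April 2008: Apr 30 2008.
Last Wednesday of May 2008: May 28 2008.
Last Wednesday of June 2008: Jun 25 2008.
Last Wednesday of July 2008: Jul 30 2008.
Last Wednesday of August 2008: Aug 27 2008.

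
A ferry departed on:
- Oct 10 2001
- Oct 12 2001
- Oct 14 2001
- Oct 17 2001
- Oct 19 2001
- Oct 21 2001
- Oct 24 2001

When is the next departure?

Gaps: 2, 2, 3, 2, 2, 3 days — not constant, but cyclic with period 3.
The events fall on every Wednesday, Friday and Sunday.
The following Friday is Oct 26 2001.

Oct 26 2001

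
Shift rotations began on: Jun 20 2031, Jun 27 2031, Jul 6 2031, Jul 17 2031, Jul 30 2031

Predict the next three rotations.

Aug 14 2031, Aug 31 2031, Sep 19 2031

The spacing grows by 2 each time: 7, 9, 11, 13 days.
Next gap: 15 days. Jul 30 2031 + 15 days = Aug 14 2031.
Next gap: 17 days. Aug 14 2031 + 17 days = Aug 31 2031.
Next gap: 19 days. Aug 31 2031 + 19 days = Sep 19 2031.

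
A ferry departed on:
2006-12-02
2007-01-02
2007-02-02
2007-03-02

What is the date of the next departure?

Each date is the 2nd; the gaps (31, 31, 28) track the month lengths.
The rule is the 2nd of each month.
Next: April 2007 → 2007-04-02.

2007-04-02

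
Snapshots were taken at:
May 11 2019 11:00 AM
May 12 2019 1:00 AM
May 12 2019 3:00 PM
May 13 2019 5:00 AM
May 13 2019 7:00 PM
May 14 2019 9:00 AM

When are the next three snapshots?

May 14 2019 11:00 PM, May 15 2019 1:00 PM, May 16 2019 3:00 AM

Spacing: 14, 14, 14, 14, 14 h — constant 14 h.
May 14 2019 9:00 AM + 14 h = May 14 2019 11:00 PM.
May 14 2019 11:00 PM + 14 h = May 15 2019 1:00 PM.
May 15 2019 1:00 PM + 14 h = May 16 2019 3:00 AM.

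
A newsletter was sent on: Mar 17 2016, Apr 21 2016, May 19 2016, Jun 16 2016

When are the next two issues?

Gaps: 35, 28, 28 days — a mix of 28 and 35. Every date is a Thursday.
Each is the 3rd Thursday of its month.
July 2016 — 3rd Thursday is Jul 21 2016.
3rd Thursday of August 2016: Aug 18 2016.

Jul 21 2016, Aug 18 2016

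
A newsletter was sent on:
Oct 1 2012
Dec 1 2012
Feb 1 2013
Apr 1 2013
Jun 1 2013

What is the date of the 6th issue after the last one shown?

Jun 1 2014

Gaps: 61, 62, 59, 61 days — not constant. Every event is on the 1st of the month.
Pattern: the 1st of every 2 months.
August 2013: Aug 1 2013.
Next: October 2013 → Oct 1 2013.
December 2013: Dec 1 2013.
Next: February 2014 → Feb 1 2014.
Next: April 2014 → Apr 1 2014.
Next: June 2014 → Jun 1 2014.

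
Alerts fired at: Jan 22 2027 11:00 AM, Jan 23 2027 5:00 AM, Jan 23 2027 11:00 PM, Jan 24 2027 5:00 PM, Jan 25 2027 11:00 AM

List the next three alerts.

Jan 26 2027 5:00 AM, Jan 26 2027 11:00 PM, Jan 27 2027 5:00 PM

The interval is a steady 18 hours (18, 18, 18, 18).
Jan 25 2027 11:00 AM + 18 h = Jan 26 2027 5:00 AM.
Jan 26 2027 5:00 AM + 18 h = Jan 26 2027 11:00 PM.
Jan 26 2027 11:00 PM + 18 h = Jan 27 2027 5:00 PM.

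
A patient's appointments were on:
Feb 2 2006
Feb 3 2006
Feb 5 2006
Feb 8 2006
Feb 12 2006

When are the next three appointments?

Gaps: 1, 2, 3, 4 days — each gap is 1 larger than the previous one.
Next gap: 5 days. Feb 12 2006 + 5 days = Feb 17 2006.
Next gap: 6 days. Feb 17 2006 + 6 days = Feb 23 2006.
Next gap: 7 days. Feb 23 2006 + 7 days = Mar 2 2006.

Feb 17 2006, Feb 23 2006, Mar 2 2006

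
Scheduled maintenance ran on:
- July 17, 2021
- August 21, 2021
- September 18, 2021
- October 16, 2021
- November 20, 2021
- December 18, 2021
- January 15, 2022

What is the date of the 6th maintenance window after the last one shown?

These are Saturdays at 28- or 35-day spacing (35, 28, 28, 35, 28, 28).
The pattern: 3rd Saturday of the month.
3rd Saturday of February 2022: February 19, 2022.
March 2022 — 3rd Saturday is March 19, 2022.
April 2022 — 3rd Saturday is April 16, 2022.
3rd Saturday of May 2022: May 21, 2022.
3rd Saturday of June 2022: June 18, 2022.
July 2022 — 3rd Saturday is July 16, 2022.

July 16, 2022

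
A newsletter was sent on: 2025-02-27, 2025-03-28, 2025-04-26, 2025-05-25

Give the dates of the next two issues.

2025-06-23, 2025-07-22

Every event comes 29 days after the last (29, 29, 29).
2025-05-25 + 29 days = 2025-06-23.
2025-06-23 + 29 days = 2025-07-22.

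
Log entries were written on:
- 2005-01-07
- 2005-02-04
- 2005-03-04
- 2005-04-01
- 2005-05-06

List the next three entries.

Gaps: 28, 28, 28, 35 days — a mix of 28 and 35. Every date is a Friday.
Each is the 1st Friday of its month.
1st Friday of June 2005: 2005-06-03.
1st Friday of July 2005: 2005-07-01.
1st Friday of August 2005: 2005-08-05.

2005-06-03, 2005-07-01, 2005-08-05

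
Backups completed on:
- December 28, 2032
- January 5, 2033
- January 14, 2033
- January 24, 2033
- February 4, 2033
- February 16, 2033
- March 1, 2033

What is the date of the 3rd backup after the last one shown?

The spacing grows by 1 each time: 8, 9, 10, 11, 12, 13 days.
Next gap: 14 days. March 1, 2033 + 14 days = March 15, 2033.
Next gap: 15 days. March 15, 2033 + 15 days = March 30, 2033.
Next gap: 16 days. March 30, 2033 + 16 days = April 15, 2033.

April 15, 2033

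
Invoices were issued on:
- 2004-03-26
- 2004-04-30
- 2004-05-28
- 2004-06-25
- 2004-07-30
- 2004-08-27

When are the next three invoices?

2004-09-24, 2004-10-29, 2004-11-26

Every date is a Friday; gaps 35, 28, 28, 35, 28 days.
Each is the last Friday of its month (at least one falls on the 29th or later, ruling out '4th Friday').
Last Friday of September 2004: 2004-09-24.
October 2004 ends with Friday 2004-10-29.
Last Friday of November 2004: 2004-11-26.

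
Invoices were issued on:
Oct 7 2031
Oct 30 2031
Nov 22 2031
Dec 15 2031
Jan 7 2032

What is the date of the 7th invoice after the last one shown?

Every event comes 23 days after the last (23, 23, 23, 23).
Jan 7 2032 + 23 days = Jan 30 2032.
Jan 30 2032 + 23 days = Feb 22 2032.
Feb 22 2032 + 23 days = Mar 16 2032.
Mar 16 2032 + 23 days = Apr 8 2032.
Apr 8 2032 + 23 days = May 1 2032.
May 1 2032 + 23 days = May 24 2032.
May 24 2032 + 23 days = Jun 16 2032.

Jun 16 2032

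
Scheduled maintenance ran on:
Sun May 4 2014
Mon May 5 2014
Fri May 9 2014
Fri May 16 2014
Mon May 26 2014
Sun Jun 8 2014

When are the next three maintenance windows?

The spacing grows by 3 each time: 1, 4, 7, 10, 13 days.
Next gap: 16 days. Sun Jun 8 2014 + 16 days = Tue Jun 24 2014.
Next gap: 19 days. Tue Jun 24 2014 + 19 days = Sun Jul 13 2014.
Next gap: 22 days. Sun Jul 13 2014 + 22 days = Mon Aug 4 2014.

Tue Jun 24 2014, Sun Jul 13 2014, Mon Aug 4 2014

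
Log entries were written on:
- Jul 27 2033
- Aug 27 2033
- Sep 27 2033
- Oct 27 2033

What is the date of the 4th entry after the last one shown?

Feb 27 2034

Gaps: 31, 31, 30 days — not constant. Every event is on the 27th of the month.
Pattern: the 27th of each month.
Next: November 2033 → Nov 27 2033.
December 2033: Dec 27 2033.
Next: January 2034 → Jan 27 2034.
February 2034: Feb 27 2034.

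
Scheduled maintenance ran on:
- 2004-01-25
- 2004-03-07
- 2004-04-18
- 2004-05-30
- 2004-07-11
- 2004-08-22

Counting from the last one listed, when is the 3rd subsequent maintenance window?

Gaps between consecutive events: 42, 42, 42, 42, 42 days — a constant 42-day interval.
2004-08-22 + 42 days = 2004-10-03.
2004-10-03 + 42 days = 2004-11-14.
2004-11-14 + 42 days = 2004-12-26.

2004-12-26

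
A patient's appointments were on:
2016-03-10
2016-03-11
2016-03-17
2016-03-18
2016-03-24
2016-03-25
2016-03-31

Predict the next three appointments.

Gaps: 1, 6, 1, 6, 1, 6 days — not constant, but cyclic with period 2.
The events fall on every Thursday and Friday.
Next Friday: 2016-04-01.
The following Thursday is 2016-04-07.
The following Friday is 2016-04-08.

2016-04-01, 2016-04-07, 2016-04-08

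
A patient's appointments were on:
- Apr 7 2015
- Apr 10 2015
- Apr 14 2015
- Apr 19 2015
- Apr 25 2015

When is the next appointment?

May 2 2015

The spacing grows by 1 each time: 3, 4, 5, 6 days.
Next gap: 7 days. Apr 25 2015 + 7 days = May 2 2015.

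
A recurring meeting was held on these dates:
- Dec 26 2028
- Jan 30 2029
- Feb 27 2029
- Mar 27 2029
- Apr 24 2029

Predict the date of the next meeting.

May 29 2029

Every date is a Tuesday; gaps 35, 28, 28, 28 days.
Each is the last Tuesday of its month (at least one falls on the 29th or later, ruling out '4th Tuesday').
Last Tuesday of May 2029: May 29 2029.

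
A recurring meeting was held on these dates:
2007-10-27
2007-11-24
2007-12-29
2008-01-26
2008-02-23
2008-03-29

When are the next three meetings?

These are Saturdays with 28, 35, 28, 28, 35-day gaps.
Each is the final Saturday of its month — 2007-12-29 is past the 28th, so '4th Saturday' doesn't fit.
Last Saturday of April 2008: 2008-04-26.
May 2008 ends with Saturday 2008-05-31.
Last Saturday of June 2008: 2008-06-28.

2008-04-26, 2008-05-31, 2008-06-28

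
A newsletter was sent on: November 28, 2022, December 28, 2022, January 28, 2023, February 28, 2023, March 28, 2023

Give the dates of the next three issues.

The day-of-month is always 28 (30, 31, 31, 28 days between events).
So this recurs on the 28th of each month.
Next: April 2023 → April 28, 2023.
Next: May 2023 → May 28, 2023.
June 2023: June 28, 2023.

April 28, 2023; May 28, 2023; June 28, 2023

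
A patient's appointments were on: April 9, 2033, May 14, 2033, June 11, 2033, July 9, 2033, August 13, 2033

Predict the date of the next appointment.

September 10, 2033

These are Saturdays at 28- or 35-day spacing (35, 28, 28, 35).
The pattern: 2nd Saturday of the month.
September 2033 — 2nd Saturday is September 10, 2033.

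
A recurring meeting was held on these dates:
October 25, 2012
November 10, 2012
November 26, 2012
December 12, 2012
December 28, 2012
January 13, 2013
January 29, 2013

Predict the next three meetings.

Gaps between consecutive events: 16, 16, 16, 16, 16, 16 days — a constant 16-day interval.
January 29, 2013 + 16 days = February 14, 2013.
February 14, 2013 + 16 days = March 2, 2013.
March 2, 2013 + 16 days = March 18, 2013.

February 14, 2013; March 2, 2013; March 18, 2013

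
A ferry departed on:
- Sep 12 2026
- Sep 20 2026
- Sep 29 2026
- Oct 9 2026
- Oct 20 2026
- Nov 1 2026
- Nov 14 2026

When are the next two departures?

Nov 28 2026, Dec 13 2026

The spacing grows by 1 each time: 8, 9, 10, 11, 12, 13 days.
Next gap: 14 days. Nov 14 2026 + 14 days = Nov 28 2026.
Next gap: 15 days. Nov 28 2026 + 15 days = Dec 13 2026.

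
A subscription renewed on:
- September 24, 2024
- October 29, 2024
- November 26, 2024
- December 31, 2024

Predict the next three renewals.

All Tuesdays; the gaps (35, 28, 35) vary with month length.
This is the last Tuesday of each month.
Last Tuesday of January 2025: January 28, 2025.
February 2025 ends with Tuesday February 25, 2025.
March 2025 ends with Tuesday March 25, 2025.

January 28, 2025; February 25, 2025; March 25, 2025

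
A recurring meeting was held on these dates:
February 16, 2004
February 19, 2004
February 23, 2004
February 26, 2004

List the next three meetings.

Gaps: 3, 4, 3 days — not constant, but cyclic with period 2.
The events fall on every Monday and Thursday.
Next Monday: March 1, 2004.
The following Thursday is March 4, 2004.
Next Monday: March 8, 2004.

March 1, 2004; March 4, 2004; March 8, 2004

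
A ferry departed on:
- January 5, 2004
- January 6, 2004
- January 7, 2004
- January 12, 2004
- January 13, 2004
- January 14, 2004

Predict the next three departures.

The gap pattern 1, 1, 5, 1, 1 repeats every 3 events.
These are the Mondays, Tuesdays and Wednesdays of each week.
Next Monday: January 19, 2004.
The following Tuesday is January 20, 2004.
Next Wednesday: January 21, 2004.

January 19, 2004; January 20, 2004; January 21, 2004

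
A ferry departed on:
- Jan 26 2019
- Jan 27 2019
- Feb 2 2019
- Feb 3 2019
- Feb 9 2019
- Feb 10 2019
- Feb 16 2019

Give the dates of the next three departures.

Feb 17 2019, Feb 23 2019, Feb 24 2019

The gap pattern 1, 6, 1, 6, 1, 6 repeats every 2 events.
These are the Saturdays and Sundays of each week.
Next Sunday: Feb 17 2019.
The following Saturday is Feb 23 2019.
Next Sunday: Feb 24 2019.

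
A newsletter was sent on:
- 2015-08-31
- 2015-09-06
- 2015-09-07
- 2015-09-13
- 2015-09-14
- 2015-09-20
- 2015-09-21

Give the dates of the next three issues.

Every event lands on a Monday or Sunday (gaps cycle 6, 1, 6, 1, 6, 1).
So the schedule is: every Monday and Sunday.
The following Sunday is 2015-09-27.
Next Monday: 2015-09-28.
Next Sunday: 2015-10-04.

2015-09-27, 2015-09-28, 2015-10-04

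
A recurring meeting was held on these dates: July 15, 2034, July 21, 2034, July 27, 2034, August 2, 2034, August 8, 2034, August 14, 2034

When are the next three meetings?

August 20, 2034; August 26, 2034; September 1, 2034

Gaps between consecutive events: 6, 6, 6, 6, 6 days — a constant 6-day interval.
August 14, 2034 + 6 days = August 20, 2034.
August 20, 2034 + 6 days = August 26, 2034.
August 26, 2034 + 6 days = September 1, 2034.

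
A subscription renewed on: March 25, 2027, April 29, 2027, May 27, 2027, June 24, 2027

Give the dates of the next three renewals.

July 29, 2027; August 26, 2027; September 30, 2027

Every date is a Thursday; gaps 35, 28, 28 days.
Each is the last Thursday of its month (at least one falls on the 29th or later, ruling out '4th Thursday').
Last Thursday of July 2027: July 29, 2027.
Last Thursday of August 2027: August 26, 2027.
Last Thursday of September 2027: September 30, 2027.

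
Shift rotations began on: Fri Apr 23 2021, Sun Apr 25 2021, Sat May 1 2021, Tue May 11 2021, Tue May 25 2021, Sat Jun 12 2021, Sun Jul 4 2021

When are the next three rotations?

Intervals are 2, 6, 10, 14, 18, 22 days — an arithmetic progression with common difference 4.
Next gap: 26 days. Sun Jul 4 2021 + 26 days = Fri Jul 30 2021.
Next gap: 30 days. Fri Jul 30 2021 + 30 days = Sun Aug 29 2021.
Next gap: 34 days. Sun Aug 29 2021 + 34 days = Sat Oct 2 2021.

Fri Jul 30 2021, Sun Aug 29 2021, Sat Oct 2 2021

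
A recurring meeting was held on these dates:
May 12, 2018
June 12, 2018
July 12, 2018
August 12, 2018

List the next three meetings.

Gaps: 31, 30, 31 days — not constant. Every event is on the 12th of the month.
Pattern: the 12th of each month.
Next: September 2018 → September 12, 2018.
Next: October 2018 → October 12, 2018.
Next: November 2018 → November 12, 2018.

September 12, 2018; October 12, 2018; November 12, 2018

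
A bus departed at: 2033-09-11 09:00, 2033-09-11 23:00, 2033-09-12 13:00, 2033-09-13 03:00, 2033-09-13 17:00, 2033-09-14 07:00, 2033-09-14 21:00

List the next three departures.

2033-09-15 11:00, 2033-09-16 01:00, 2033-09-16 15:00

Spacing: 14, 14, 14, 14, 14, 14 h — constant 14 h.
2033-09-14 21:00 + 14 h = 2033-09-15 11:00.
2033-09-15 11:00 + 14 h = 2033-09-16 01:00.
2033-09-16 01:00 + 14 h = 2033-09-16 15:00.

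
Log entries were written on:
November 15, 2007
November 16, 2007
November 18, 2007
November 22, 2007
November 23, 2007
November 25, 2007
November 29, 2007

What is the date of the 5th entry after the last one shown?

Every event lands on a Thursday or Friday or Sunday (gaps cycle 1, 2, 4, 1, 2, 4).
So the schedule is: every Thursday, Friday and Sunday.
Next Friday: November 30, 2007.
The following Sunday is December 2, 2007.
The following Thursday is December 6, 2007.
The following Friday is December 7, 2007.
The following Sunday is December 9, 2007.

December 9, 2007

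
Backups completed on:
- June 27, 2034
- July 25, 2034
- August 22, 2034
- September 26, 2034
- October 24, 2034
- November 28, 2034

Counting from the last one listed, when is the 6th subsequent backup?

May 22, 2035

These are Tuesdays at 28- or 35-day spacing (28, 28, 35, 28, 35).
The pattern: 4th Tuesday of the month.
December 2034 — 4th Tuesday is December 26, 2034.
4th Tuesday of January 2035: January 23, 2035.
4th Tuesday of February 2035: February 27, 2035.
March 2035 — 4th Tuesday is March 27, 2035.
4th Tuesday of April 2035: April 24, 2035.
4th Tuesday of May 2035: May 22, 2035.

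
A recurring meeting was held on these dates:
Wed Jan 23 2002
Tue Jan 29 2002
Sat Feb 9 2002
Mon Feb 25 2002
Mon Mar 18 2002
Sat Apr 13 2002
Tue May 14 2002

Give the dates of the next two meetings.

Wed Jun 19 2002, Tue Jul 30 2002

The spacing grows by 5 each time: 6, 11, 16, 21, 26, 31 days.
Next gap: 36 days. Tue May 14 2002 + 36 days = Wed Jun 19 2002.
Next gap: 41 days. Wed Jun 19 2002 + 41 days = Tue Jul 30 2002.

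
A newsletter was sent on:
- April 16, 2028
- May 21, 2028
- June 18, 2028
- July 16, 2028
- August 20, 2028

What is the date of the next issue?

These are Sundays at 28- or 35-day spacing (35, 28, 28, 35).
The pattern: 3rd Sunday of the month.
September 2028 — 3rd Sunday is September 17, 2028.

September 17, 2028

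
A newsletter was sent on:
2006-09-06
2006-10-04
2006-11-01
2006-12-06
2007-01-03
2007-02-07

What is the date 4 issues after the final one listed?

Gaps: 28, 28, 35, 28, 35 days — a mix of 28 and 35. Every date is a Wednesday.
Each is the 1st Wednesday of its month.
March 2007 — 1st Wednesday is 2007-03-07.
1st Wednesday of April 2007: 2007-04-04.
May 2007 — 1st Wednesday is 2007-05-02.
1st Wednesday of June 2007: 2007-06-06.

2007-06-06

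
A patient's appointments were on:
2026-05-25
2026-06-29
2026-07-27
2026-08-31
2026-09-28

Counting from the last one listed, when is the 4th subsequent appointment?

2027-01-25

All Mondays; the gaps (35, 28, 35, 28) vary with month length.
This is the last Monday of each month.
Last Monday of October 2026: 2026-10-26.
November 2026 ends with Monday 2026-11-30.
December 2026 ends with Monday 2026-12-28.
Last Monday of January 2027: 2027-01-25.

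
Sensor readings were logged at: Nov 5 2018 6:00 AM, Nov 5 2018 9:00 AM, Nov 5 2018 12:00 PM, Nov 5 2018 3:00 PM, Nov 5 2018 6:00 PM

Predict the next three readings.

Spacing: 3, 3, 3, 3 h — constant 3 h.
Nov 5 2018 6:00 PM + 3 h = Nov 5 2018 9:00 PM.
Nov 5 2018 9:00 PM + 3 h = Nov 6 2018 12:00 AM.
Nov 6 2018 12:00 AM + 3 h = Nov 6 2018 3:00 AM.

Nov 5 2018 9:00 PM, Nov 6 2018 12:00 AM, Nov 6 2018 3:00 AM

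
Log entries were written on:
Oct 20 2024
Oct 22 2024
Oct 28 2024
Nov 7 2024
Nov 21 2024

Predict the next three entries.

The spacing grows by 4 each time: 2, 6, 10, 14 days.
Next gap: 18 days. Nov 21 2024 + 18 days = Dec 9 2024.
Next gap: 22 days. Dec 9 2024 + 22 days = Dec 31 2024.
Next gap: 26 days. Dec 31 2024 + 26 days = Jan 26 2025.

Dec 9 2024, Dec 31 2024, Jan 26 2025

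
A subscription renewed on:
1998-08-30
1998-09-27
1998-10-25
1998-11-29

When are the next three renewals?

Every date is a Sunday; gaps 28, 28, 35 days.
Each is the last Sunday of its month (at least one falls on the 29th or later, ruling out '4th Sunday').
December 1998 ends with Sunday 1998-12-27.
Last Sunday of January 1999: 1999-01-31.
February 1999 ends with Sunday 1999-02-28.

1998-12-27, 1999-01-31, 1999-02-28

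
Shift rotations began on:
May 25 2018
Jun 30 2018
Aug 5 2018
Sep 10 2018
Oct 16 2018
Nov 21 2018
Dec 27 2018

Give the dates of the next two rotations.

Gaps between consecutive events: 36, 36, 36, 36, 36, 36 days — a constant 36-day interval.
Dec 27 2018 + 36 days = Feb 1 2019.
Feb 1 2019 + 36 days = Mar 9 2019.

Feb 1 2019, Mar 9 2019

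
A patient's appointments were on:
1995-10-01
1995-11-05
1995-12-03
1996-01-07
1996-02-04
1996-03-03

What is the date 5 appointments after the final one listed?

1996-08-04

All dates are Sundays, 35, 28, 35, 28, 28 days apart.
Specifically, the 1st Sunday of each month.
April 1996 — 1st Sunday is 1996-04-07.
May 1996 — 1st Sunday is 1996-05-05.
1st Sunday of June 1996: 1996-06-02.
1st Sunday of July 1996: 1996-07-07.
August 1996 — 1st Sunday is 1996-08-04.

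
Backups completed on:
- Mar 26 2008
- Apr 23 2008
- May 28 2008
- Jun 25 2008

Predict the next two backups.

Gaps: 28, 35, 28 days — a mix of 28 and 35. Every date is a Wednesday.
Each is the 4th Wednesday of its month.
July 2008 — 4th Wednesday is Jul 23 2008.
4th Wednesday of August 2008: Aug 27 2008.

Jul 23 2008, Aug 27 2008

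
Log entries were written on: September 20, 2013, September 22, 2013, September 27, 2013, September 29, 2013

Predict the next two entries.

October 4, 2013; October 6, 2013

Every event lands on a Friday or Sunday (gaps cycle 2, 5, 2).
So the schedule is: every Friday and Sunday.
Next Friday: October 4, 2013.
The following Sunday is October 6, 2013.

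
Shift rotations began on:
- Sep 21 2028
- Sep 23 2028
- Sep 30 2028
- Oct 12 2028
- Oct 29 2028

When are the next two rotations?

Nov 20 2028, Dec 17 2028

The spacing grows by 5 each time: 2, 7, 12, 17 days.
Next gap: 22 days. Oct 29 2028 + 22 days = Nov 20 2028.
Next gap: 27 days. Nov 20 2028 + 27 days = Dec 17 2028.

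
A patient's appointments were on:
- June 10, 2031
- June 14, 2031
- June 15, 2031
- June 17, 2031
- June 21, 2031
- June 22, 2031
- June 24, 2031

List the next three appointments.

June 28, 2031; June 29, 2031; July 1, 2031

Every event lands on a Tuesday or Saturday or Sunday (gaps cycle 4, 1, 2, 4, 1, 2).
So the schedule is: every Tuesday, Saturday and Sunday.
Next Saturday: June 28, 2031.
Next Sunday: June 29, 2031.
The following Tuesday is July 1, 2031.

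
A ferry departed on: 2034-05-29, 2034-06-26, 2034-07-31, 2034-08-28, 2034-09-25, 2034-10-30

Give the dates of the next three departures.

2034-11-27, 2034-12-25, 2035-01-29

Every date is a Monday; gaps 28, 35, 28, 28, 35 days.
Each is the last Monday of its month (at least one falls on the 29th or later, ruling out '4th Monday').
Last Monday of November 2034: 2034-11-27.
December 2034 ends with Monday 2034-12-25.
Last Monday of January 2035: 2035-01-29.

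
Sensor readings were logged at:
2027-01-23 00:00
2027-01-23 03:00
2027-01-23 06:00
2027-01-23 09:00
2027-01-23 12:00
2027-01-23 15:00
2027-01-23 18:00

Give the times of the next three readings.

2027-01-23 21:00, 2027-01-24 00:00, 2027-01-24 03:00

The interval is a steady 3 hours (3, 3, 3, 3, 3, 3).
2027-01-23 18:00 + 3 h = 2027-01-23 21:00.
2027-01-23 21:00 + 3 h = 2027-01-24 00:00.
2027-01-24 00:00 + 3 h = 2027-01-24 03:00.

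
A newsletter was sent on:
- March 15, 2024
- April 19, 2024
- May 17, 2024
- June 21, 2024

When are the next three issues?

All dates are Fridays, 35, 28, 35 days apart.
Specifically, the 3rd Friday of each month.
3rd Friday of July 2024: July 19, 2024.
3rd Friday of August 2024: August 16, 2024.
September 2024 — 3rd Friday is September 20, 2024.

July 19, 2024; August 16, 2024; September 20, 2024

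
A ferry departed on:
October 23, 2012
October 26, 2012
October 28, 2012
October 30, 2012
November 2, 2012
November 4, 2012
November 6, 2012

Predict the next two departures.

Every event lands on a Tuesday or Friday or Sunday (gaps cycle 3, 2, 2, 3, 2, 2).
So the schedule is: every Tuesday, Friday and Sunday.
Next Friday: November 9, 2012.
The following Sunday is November 11, 2012.

November 9, 2012; November 11, 2012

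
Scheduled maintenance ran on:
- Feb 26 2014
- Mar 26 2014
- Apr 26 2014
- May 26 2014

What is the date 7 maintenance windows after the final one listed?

Each date is the 26th; the gaps (28, 31, 30) track the month lengths.
The rule is the 26th of each month.
June 2014: Jun 26 2014.
Next: July 2014 → Jul 26 2014.
August 2014: Aug 26 2014.
September 2014: Sep 26 2014.
October 2014: Oct 26 2014.
November 2014: Nov 26 2014.
Next: December 2014 → Dec 26 2014.

Dec 26 2014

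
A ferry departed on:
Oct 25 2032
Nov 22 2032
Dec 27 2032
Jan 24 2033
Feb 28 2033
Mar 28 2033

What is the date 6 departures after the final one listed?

Gaps: 28, 35, 28, 35, 28 days — a mix of 28 and 35. Every date is a Monday.
Each is the 4th Monday of its month.
April 2033 — 4th Monday is Apr 25 2033.
4th Monday of May 2033: May 23 2033.
June 2033 — 4th Monday is Jun 27 2033.
4th Monday of July 2033: Jul 25 2033.
August 2033 — 4th Monday is Aug 22 2033.
4th Monday of September 2033: Sep 26 2033.

Sep 26 2033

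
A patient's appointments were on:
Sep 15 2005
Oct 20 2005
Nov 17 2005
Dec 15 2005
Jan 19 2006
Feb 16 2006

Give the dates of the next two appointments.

Mar 16 2006, Apr 20 2006

These are Thursdays at 28- or 35-day spacing (35, 28, 28, 35, 28).
The pattern: 3rd Thursday of the month.
March 2006 — 3rd Thursday is Mar 16 2006.
3rd Thursday of April 2006: Apr 20 2006.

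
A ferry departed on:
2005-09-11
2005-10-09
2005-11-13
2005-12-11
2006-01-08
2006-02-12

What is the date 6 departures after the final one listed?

2006-08-13

These are Sundays at 28- or 35-day spacing (28, 35, 28, 28, 35).
The pattern: 2nd Sunday of the month.
March 2006 — 2nd Sunday is 2006-03-12.
2nd Sunday of April 2006: 2006-04-09.
May 2006 — 2nd Sunday is 2006-05-14.
June 2006 — 2nd Sunday is 2006-06-11.
2nd Sunday of July 2006: 2006-07-09.
2nd Sunday of August 2006: 2006-08-13.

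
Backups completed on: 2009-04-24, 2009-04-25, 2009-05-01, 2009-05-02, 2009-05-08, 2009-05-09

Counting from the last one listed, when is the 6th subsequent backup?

2009-05-30

Every event lands on a Friday or Saturday (gaps cycle 1, 6, 1, 6, 1).
So the schedule is: every Friday and Saturday.
Next Friday: 2009-05-15.
Next Saturday: 2009-05-16.
The following Friday is 2009-05-22.
Next Saturday: 2009-05-23.
The following Friday is 2009-05-29.
Next Saturday: 2009-05-30.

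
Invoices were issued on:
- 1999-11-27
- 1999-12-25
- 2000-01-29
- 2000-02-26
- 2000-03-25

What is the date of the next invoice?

Every date is a Saturday; gaps 28, 35, 28, 28 days.
Each is the last Saturday of its month (at least one falls on the 29th or later, ruling out '4th Saturday').
April 2000 ends with Saturday 2000-04-29.

2000-04-29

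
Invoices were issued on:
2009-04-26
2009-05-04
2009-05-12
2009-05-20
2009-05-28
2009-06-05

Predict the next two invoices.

2009-06-13, 2009-06-21

The spacing is 8, 8, 8, 8, 8 days — always 8 days.
2009-06-05 + 8 days = 2009-06-13.
2009-06-13 + 8 days = 2009-06-21.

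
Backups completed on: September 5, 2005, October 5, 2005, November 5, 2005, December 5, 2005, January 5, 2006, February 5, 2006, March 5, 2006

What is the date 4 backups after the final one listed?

July 5, 2006

Gaps: 30, 31, 30, 31, 31, 28 days — not constant. Every event is on the 5th of the month.
Pattern: the 5th of each month.
April 2006: April 5, 2006.
Next: May 2006 → May 5, 2006.
June 2006: June 5, 2006.
Next: July 2006 → July 5, 2006.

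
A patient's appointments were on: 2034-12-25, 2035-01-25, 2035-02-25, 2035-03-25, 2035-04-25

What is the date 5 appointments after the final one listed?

The day-of-month is always 25 (31, 31, 28, 31 days between events).
So this recurs on the 25th of each month.
Next: May 2035 → 2035-05-25.
June 2035: 2035-06-25.
July 2035: 2035-07-25.
Next: August 2035 → 2035-08-25.
September 2035: 2035-09-25.

2035-09-25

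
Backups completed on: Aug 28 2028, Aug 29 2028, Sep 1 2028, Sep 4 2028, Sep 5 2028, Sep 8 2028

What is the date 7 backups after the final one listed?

Sep 25 2028

The gap pattern 1, 3, 3, 1, 3 repeats every 3 events.
These are the Mondays, Tuesdays and Fridays of each week.
Next Monday: Sep 11 2028.
The following Tuesday is Sep 12 2028.
The following Friday is Sep 15 2028.
The following Monday is Sep 18 2028.
Next Tuesday: Sep 19 2028.
The following Friday is Sep 22 2028.
Next Monday: Sep 25 2028.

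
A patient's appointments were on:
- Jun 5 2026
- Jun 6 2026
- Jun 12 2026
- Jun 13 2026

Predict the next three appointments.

Every event lands on a Friday or Saturday (gaps cycle 1, 6, 1).
So the schedule is: every Friday and Saturday.
Next Friday: Jun 19 2026.
Next Saturday: Jun 20 2026.
Next Friday: Jun 26 2026.

Jun 19 2026, Jun 20 2026, Jun 26 2026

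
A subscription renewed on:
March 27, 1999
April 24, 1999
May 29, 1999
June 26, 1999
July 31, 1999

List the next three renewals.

August 28, 1999; September 25, 1999; October 30, 1999

Every date is a Saturday; gaps 28, 35, 28, 35 days.
Each is the last Saturday of its month (at least one falls on the 29th or later, ruling out '4th Saturday').
Last Saturday of August 1999: August 28, 1999.
Last Saturday of September 1999: September 25, 1999.
Last Saturday of October 1999: October 30, 1999.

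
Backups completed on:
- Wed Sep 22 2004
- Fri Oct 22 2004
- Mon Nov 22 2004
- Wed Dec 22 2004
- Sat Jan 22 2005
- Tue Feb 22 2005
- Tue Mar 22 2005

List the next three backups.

The day-of-month is always 22 (30, 31, 30, 31, 31, 28 days between events).
So this recurs on the 22nd of each month.
April 2005: Fri Apr 22 2005.
Next: May 2005 → Sun May 22 2005.
June 2005: Wed Jun 22 2005.

Fri Apr 22 2005, Sun May 22 2005, Wed Jun 22 2005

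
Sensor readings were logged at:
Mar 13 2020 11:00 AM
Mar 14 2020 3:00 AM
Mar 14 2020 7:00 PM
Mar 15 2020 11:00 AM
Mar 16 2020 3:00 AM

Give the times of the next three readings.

The interval is a steady 16 hours (16, 16, 16, 16).
Mar 16 2020 3:00 AM + 16 h = Mar 16 2020 7:00 PM.
Mar 16 2020 7:00 PM + 16 h = Mar 17 2020 11:00 AM.
Mar 17 2020 11:00 AM + 16 h = Mar 18 2020 3:00 AM.

Mar 16 2020 7:00 PM, Mar 17 2020 11:00 AM, Mar 18 2020 3:00 AM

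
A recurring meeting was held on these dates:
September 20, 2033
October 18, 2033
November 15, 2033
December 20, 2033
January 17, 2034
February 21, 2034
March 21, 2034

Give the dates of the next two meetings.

All dates are Tuesdays, 28, 28, 35, 28, 35, 28 days apart.
Specifically, the 3rd Tuesday of each month.
April 2034 — 3rd Tuesday is April 18, 2034.
3rd Tuesday of May 2034: May 16, 2034.

April 18, 2034; May 16, 2034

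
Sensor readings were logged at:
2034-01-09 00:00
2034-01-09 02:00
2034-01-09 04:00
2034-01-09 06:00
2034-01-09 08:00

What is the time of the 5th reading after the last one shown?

2034-01-09 18:00

The interval is a steady 2 hours (2, 2, 2, 2).
2034-01-09 08:00 + 2 h = 2034-01-09 10:00.
2034-01-09 10:00 + 2 h = 2034-01-09 12:00.
2034-01-09 12:00 + 2 h = 2034-01-09 14:00.
2034-01-09 14:00 + 2 h = 2034-01-09 16:00.
2034-01-09 16:00 + 2 h = 2034-01-09 18:00.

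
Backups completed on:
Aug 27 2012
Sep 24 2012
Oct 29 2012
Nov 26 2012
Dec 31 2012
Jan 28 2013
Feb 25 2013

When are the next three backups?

All Mondays; the gaps (28, 35, 28, 35, 28, 28) vary with month length.
This is the last Monday of each month.
Last Monday of March 2013: Mar 25 2013.
April 2013 ends with Monday Apr 29 2013.
Last Monday of May 2013: May 27 2013.

Mar 25 2013, Apr 29 2013, May 27 2013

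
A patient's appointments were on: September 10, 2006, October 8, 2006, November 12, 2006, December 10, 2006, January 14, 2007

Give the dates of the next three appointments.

These are Sundays at 28- or 35-day spacing (28, 35, 28, 35).
The pattern: 2nd Sunday of the month.
2nd Sunday of February 2007: February 11, 2007.
March 2007 — 2nd Sunday is March 11, 2007.
2nd Sunday of April 2007: April 8, 2007.

February 11, 2007; March 11, 2007; April 8, 2007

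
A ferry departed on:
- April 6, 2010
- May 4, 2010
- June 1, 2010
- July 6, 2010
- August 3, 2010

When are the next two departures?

All dates are Tuesdays, 28, 28, 35, 28 days apart.
Specifically, the 1st Tuesday of each month.
September 2010 — 1st Tuesday is September 7, 2010.
1st Tuesday of October 2010: October 5, 2010.

September 7, 2010; October 5, 2010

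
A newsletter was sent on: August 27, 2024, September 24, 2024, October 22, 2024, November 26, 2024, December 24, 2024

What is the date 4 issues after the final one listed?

April 22, 2025

All dates are Tuesdays, 28, 28, 35, 28 days apart.
Specifically, the 4th Tuesday of each month.
4th Tuesday of January 2025: January 28, 2025.
February 2025 — 4th Tuesday is February 25, 2025.
March 2025 — 4th Tuesday is March 25, 2025.
April 2025 — 4th Tuesday is April 22, 2025.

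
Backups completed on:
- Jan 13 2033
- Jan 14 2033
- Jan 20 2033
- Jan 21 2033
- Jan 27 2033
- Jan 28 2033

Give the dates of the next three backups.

Feb 3 2033, Feb 4 2033, Feb 10 2033

The gap pattern 1, 6, 1, 6, 1 repeats every 2 events.
These are the Thursdays and Fridays of each week.
The following Thursday is Feb 3 2033.
The following Friday is Feb 4 2033.
The following Thursday is Feb 10 2033.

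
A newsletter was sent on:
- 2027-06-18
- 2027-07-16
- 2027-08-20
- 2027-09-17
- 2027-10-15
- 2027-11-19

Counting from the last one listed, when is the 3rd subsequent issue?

2028-02-18

All dates are Fridays, 28, 35, 28, 28, 35 days apart.
Specifically, the 3rd Friday of each month.
December 2027 — 3rd Friday is 2027-12-17.
3rd Friday of January 2028: 2028-01-21.
February 2028 — 3rd Friday is 2028-02-18.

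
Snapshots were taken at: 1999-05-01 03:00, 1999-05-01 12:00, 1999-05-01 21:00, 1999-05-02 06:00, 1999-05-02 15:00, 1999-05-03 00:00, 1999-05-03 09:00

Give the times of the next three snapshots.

The interval is a steady 9 hours (9, 9, 9, 9, 9, 9).
1999-05-03 09:00 + 9 h = 1999-05-03 18:00.
1999-05-03 18:00 + 9 h = 1999-05-04 03:00.
1999-05-04 03:00 + 9 h = 1999-05-04 12:00.

1999-05-03 18:00, 1999-05-04 03:00, 1999-05-04 12:00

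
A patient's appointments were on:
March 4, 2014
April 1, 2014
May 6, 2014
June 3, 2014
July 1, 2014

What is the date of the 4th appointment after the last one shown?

Gaps: 28, 35, 28, 28 days — a mix of 28 and 35. Every date is a Tuesday.
Each is the 1st Tuesday of its month.
August 2014 — 1st Tuesday is August 5, 2014.
September 2014 — 1st Tuesday is September 2, 2014.
1st Tuesday of October 2014: October 7, 2014.
1st Tuesday of November 2014: November 4, 2014.

November 4, 2014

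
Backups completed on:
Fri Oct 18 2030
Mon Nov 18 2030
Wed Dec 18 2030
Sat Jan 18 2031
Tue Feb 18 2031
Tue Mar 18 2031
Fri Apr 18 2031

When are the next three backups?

Gaps: 31, 30, 31, 31, 28, 31 days — not constant. Every event is on the 18th of the month.
Pattern: the 18th of each month.
May 2031: Sun May 18 2031.
Next: June 2031 → Wed Jun 18 2031.
Next: July 2031 → Fri Jul 18 2031.

Sun May 18 2031, Wed Jun 18 2031, Fri Jul 18 2031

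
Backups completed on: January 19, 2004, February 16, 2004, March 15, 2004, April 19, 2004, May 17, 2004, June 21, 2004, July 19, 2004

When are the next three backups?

August 16, 2004; September 20, 2004; October 18, 2004

These are Mondays at 28- or 35-day spacing (28, 28, 35, 28, 35, 28).
The pattern: 3rd Monday of the month.
3rd Monday of August 2004: August 16, 2004.
3rd Monday of September 2004: September 20, 2004.
3rd Monday of October 2004: October 18, 2004.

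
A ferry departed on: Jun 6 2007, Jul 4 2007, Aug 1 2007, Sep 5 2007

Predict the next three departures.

Gaps: 28, 28, 35 days — a mix of 28 and 35. Every date is a Wednesday.
Each is the 1st Wednesday of its month.
1st Wednesday of October 2007: Oct 3 2007.
November 2007 — 1st Wednesday is Nov 7 2007.
December 2007 — 1st Wednesday is Dec 5 2007.

Oct 3 2007, Nov 7 2007, Dec 5 2007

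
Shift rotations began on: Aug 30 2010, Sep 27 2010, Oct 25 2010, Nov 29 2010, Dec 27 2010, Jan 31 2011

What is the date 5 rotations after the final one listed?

Jun 27 2011

Every date is a Monday; gaps 28, 28, 35, 28, 35 days.
Each is the last Monday of its month (at least one falls on the 29th or later, ruling out '4th Monday').
Last Monday of February 2011: Feb 28 2011.
Last Monday of March 2011: Mar 28 2011.
Last Monday of April 2011: Apr 25 2011.
Last Monday of May 2011: May 30 2011.
June 2011 ends with Monday Jun 27 2011.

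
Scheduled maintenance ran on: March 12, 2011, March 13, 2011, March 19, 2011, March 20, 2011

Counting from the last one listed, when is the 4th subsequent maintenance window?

April 3, 2011

Gaps: 1, 6, 1 days — not constant, but cyclic with period 2.
The events fall on every Saturday and Sunday.
Next Saturday: March 26, 2011.
Next Sunday: March 27, 2011.
The following Saturday is April 2, 2011.
Next Sunday: April 3, 2011.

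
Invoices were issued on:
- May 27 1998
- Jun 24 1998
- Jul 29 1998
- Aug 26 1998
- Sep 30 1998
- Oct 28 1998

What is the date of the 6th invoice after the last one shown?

All Wednesdays; the gaps (28, 35, 28, 35, 28) vary with month length.
This is the last Wednesday of each month.
November 1998 ends with Wednesday Nov 25 1998.
Last Wednesday of December 1998: Dec 30 1998.
Last Wednesday of January 1999: Jan 27 1999.
February 1999 ends with Wednesday Feb 24 1999.
Last Wednesday of March 1999: Mar 31 1999.
Last Wednesday of April 1999: Apr 28 1999.

Apr 28 1999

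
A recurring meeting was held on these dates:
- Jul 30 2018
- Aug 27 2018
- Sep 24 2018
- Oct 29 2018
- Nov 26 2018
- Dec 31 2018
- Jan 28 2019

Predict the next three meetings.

All Mondays; the gaps (28, 28, 35, 28, 35, 28) vary with month length.
This is the last Monday of each month.
Last Monday of February 2019: Feb 25 2019.
Last Monday of March 2019: Mar 25 2019.
Last Monday of April 2019: Apr 29 2019.

Feb 25 2019, Mar 25 2019, Apr 29 2019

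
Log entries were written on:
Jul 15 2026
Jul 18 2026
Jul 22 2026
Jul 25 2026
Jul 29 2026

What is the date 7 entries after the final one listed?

Aug 22 2026

Gaps: 3, 4, 3, 4 days — not constant, but cyclic with period 2.
The events fall on every Wednesday and Saturday.
Next Saturday: Aug 1 2026.
The following Wednesday is Aug 5 2026.
Next Saturday: Aug 8 2026.
The following Wednesday is Aug 12 2026.
Next Saturday: Aug 15 2026.
Next Wednesday: Aug 19 2026.
Next Saturday: Aug 22 2026.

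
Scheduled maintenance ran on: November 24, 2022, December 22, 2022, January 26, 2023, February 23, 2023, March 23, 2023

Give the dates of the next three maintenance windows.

Gaps: 28, 35, 28, 28 days — a mix of 28 and 35. Every date is a Thursday.
Each is the 4th Thursday of its month.
April 2023 — 4th Thursday is April 27, 2023.
4th Thursday of May 2023: May 25, 2023.
4th Thursday of June 2023: June 22, 2023.

April 27, 2023; May 25, 2023; June 22, 2023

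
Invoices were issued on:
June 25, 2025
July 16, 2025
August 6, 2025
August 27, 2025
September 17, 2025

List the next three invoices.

October 8, 2025; October 29, 2025; November 19, 2025

Every event comes 21 days after the last (21, 21, 21, 21).
September 17, 2025 + 21 days = October 8, 2025.
October 8, 2025 + 21 days = October 29, 2025.
October 29, 2025 + 21 days = November 19, 2025.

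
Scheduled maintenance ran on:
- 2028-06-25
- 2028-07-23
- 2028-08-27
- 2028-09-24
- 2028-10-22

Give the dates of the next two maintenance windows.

2028-11-26, 2028-12-24

These are Sundays at 28- or 35-day spacing (28, 35, 28, 28).
The pattern: 4th Sunday of the month.
4th Sunday of November 2028: 2028-11-26.
4th Sunday of December 2028: 2028-12-24.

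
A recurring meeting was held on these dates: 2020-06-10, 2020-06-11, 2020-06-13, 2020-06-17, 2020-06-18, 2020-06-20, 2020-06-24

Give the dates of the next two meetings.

The gap pattern 1, 2, 4, 1, 2, 4 repeats every 3 events.
These are the Wednesdays, Thursdays and Saturdays of each week.
Next Thursday: 2020-06-25.
The following Saturday is 2020-06-27.

2020-06-25, 2020-06-27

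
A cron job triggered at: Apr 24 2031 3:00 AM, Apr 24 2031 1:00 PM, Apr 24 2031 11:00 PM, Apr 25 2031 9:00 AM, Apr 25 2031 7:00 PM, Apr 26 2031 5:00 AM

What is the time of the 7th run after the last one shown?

Apr 29 2031 3:00 AM

Spacing: 10, 10, 10, 10, 10 h — constant 10 h.
Apr 26 2031 5:00 AM + 10 h = Apr 26 2031 3:00 PM.
Apr 26 2031 3:00 PM + 10 h = Apr 27 2031 1:00 AM.
Apr 27 2031 1:00 AM + 10 h = Apr 27 2031 11:00 AM.
Apr 27 2031 11:00 AM + 10 h = Apr 27 2031 9:00 PM.
Apr 27 2031 9:00 PM + 10 h = Apr 28 2031 7:00 AM.
Apr 28 2031 7:00 AM + 10 h = Apr 28 2031 5:00 PM.
Apr 28 2031 5:00 PM + 10 h = Apr 29 2031 3:00 AM.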